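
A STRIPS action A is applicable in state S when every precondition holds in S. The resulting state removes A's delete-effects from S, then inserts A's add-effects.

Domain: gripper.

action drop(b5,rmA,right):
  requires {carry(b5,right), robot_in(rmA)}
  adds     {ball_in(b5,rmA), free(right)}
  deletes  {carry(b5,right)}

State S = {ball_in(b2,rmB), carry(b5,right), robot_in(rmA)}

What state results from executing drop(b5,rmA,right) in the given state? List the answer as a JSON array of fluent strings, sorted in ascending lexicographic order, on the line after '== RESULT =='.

Progress:
  pre ⊆ S: {carry(b5,right), robot_in(rmA)} ⊆ S  — applicable
  S \ del = {ball_in(b2,rmB), robot_in(rmA)}
  ∪ add   = {ball_in(b2,rmB), ball_in(b5,rmA), free(right), robot_in(rmA)}

== RESULT ==
["ball_in(b2,rmB)", "ball_in(b5,rmA)", "free(right)", "robot_in(rmA)"]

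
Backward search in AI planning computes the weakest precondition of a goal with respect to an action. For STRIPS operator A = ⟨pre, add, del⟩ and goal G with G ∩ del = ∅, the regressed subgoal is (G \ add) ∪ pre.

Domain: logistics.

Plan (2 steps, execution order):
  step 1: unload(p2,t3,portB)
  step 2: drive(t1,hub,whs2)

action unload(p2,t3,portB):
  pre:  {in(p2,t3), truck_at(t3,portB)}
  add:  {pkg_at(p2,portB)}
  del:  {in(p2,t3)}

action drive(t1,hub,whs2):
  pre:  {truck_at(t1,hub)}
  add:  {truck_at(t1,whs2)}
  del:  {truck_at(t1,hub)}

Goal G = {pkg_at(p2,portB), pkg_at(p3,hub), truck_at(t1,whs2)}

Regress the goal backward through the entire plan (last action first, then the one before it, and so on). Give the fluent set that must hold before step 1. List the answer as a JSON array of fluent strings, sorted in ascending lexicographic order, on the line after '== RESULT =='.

Regress step by step:
  through step 2 (drive(t1,hub,whs2)): drop {truck_at(t1,whs2)}, keep {pkg_at(p2,portB), pkg_at(p3,hub)}, require {truck_at(t1,hub)}
    → {pkg_at(p2,portB), pkg_at(p3,hub), truck_at(t1,hub)}
  through step 1 (unload(p2,t3,portB)): drop {pkg_at(p2,portB)}, keep {pkg_at(p3,hub), truck_at(t1,hub)}, require {in(p2,t3), truck_at(t3,portB)}
    → {in(p2,t3), pkg_at(p3,hub), truck_at(t1,hub), truck_at(t3,portB)}

== RESULT ==
["in(p2,t3)", "pkg_at(p3,hub)", "truck_at(t1,hub)", "truck_at(t3,portB)"]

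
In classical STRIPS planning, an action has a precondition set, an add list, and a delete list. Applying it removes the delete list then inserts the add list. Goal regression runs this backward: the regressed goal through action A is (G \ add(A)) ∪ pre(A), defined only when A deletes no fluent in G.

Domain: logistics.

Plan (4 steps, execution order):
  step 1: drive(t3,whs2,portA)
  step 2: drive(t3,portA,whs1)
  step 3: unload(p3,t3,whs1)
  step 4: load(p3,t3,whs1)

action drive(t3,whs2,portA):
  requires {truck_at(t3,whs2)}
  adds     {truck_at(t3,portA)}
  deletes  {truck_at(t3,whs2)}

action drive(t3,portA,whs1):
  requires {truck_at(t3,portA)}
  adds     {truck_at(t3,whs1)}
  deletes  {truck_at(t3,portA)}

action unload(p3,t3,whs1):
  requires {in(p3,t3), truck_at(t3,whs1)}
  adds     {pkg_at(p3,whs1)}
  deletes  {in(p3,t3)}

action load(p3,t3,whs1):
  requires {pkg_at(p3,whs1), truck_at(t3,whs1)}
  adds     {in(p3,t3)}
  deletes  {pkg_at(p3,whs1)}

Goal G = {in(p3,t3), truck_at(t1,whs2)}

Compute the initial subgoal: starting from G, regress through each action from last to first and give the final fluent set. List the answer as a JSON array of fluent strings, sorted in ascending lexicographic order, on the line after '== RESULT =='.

Work backward from the goal:
  through step 4 (load(p3,t3,whs1)): drop {in(p3,t3)}, keep {truck_at(t1,whs2)}, require {pkg_at(p3,whs1), truck_at(t3,whs1)}
    → {pkg_at(p3,whs1), truck_at(t1,whs2), truck_at(t3,whs1)}
  through step 3 (unload(p3,t3,whs1)): drop {pkg_at(p3,whs1)}, keep {truck_at(t1,whs2), truck_at(t3,whs1)}, require {in(p3,t3), truck_at(t3,whs1)}
    → {in(p3,t3), truck_at(t1,whs2), truck_at(t3,whs1)}
  through step 2 (drive(t3,portA,whs1)): drop {truck_at(t3,whs1)}, keep {in(p3,t3), truck_at(t1,whs2)}, require {truck_at(t3,portA)}
    → {in(p3,t3), truck_at(t1,whs2), truck_at(t3,portA)}
  through step 1 (drive(t3,whs2,portA)): drop {truck_at(t3,portA)}, keep {in(p3,t3), truck_at(t1,whs2)}, require {truck_at(t3,whs2)}
    → {in(p3,t3), truck_at(t1,whs2), truck_at(t3,whs2)}

== RESULT ==
["in(p3,t3)", "truck_at(t1,whs2)", "truck_at(t3,whs2)"]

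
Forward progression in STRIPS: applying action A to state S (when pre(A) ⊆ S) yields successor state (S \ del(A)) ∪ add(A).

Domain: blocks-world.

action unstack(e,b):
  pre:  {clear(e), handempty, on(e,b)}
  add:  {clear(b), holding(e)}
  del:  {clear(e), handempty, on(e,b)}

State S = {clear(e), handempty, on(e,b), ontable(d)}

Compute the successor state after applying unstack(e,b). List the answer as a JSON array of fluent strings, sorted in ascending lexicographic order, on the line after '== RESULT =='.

Compute (S \ del) ∪ add:
  pre ⊆ S: {clear(e), handempty, on(e,b)} ⊆ S  — applicable
  S \ del = {ontable(d)}
  ∪ add   = {clear(b), holding(e), ontable(d)}

== RESULT ==
["clear(b)", "holding(e)", "ontable(d)"]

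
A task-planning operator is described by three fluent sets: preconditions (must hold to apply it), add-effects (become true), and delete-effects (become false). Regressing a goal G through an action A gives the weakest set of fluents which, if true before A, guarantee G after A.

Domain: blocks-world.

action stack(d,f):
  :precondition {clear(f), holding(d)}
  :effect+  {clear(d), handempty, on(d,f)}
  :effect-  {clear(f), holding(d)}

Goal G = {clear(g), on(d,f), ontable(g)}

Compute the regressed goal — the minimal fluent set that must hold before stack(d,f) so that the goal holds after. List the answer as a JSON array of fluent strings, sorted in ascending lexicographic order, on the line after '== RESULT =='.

Compute (G \ add) ∪ pre:
  G ∩ del = {}  (empty — regression defined)
  G \ add = {clear(g), on(d,f), ontable(g)} \ {clear(d), handempty, on(d,f)} = {clear(g), ontable(g)}
  ∪ pre   = {clear(g), ontable(g)} ∪ {clear(f), holding(d)}
          = {clear(f), clear(g), holding(d), ontable(g)}

== RESULT ==
["clear(f)", "clear(g)", "holding(d)", "ontable(g)"]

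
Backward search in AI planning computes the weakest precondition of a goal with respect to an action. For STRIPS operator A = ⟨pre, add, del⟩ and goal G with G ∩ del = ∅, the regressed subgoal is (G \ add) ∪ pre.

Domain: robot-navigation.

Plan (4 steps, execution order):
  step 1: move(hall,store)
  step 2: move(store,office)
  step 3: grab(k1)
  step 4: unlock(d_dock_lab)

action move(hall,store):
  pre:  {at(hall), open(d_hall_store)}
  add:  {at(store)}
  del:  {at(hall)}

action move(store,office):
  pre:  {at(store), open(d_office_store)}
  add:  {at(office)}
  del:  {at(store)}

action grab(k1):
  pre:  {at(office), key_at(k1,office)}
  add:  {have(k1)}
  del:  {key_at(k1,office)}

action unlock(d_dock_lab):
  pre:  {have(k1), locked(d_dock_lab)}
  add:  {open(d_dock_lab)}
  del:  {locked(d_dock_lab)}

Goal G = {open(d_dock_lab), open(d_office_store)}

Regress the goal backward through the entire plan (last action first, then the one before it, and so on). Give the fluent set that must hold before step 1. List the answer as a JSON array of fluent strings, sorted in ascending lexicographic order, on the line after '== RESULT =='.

Work backward from the goal:
  through step 4 (unlock(d_dock_lab)): drop {open(d_dock_lab)}, keep {open(d_office_store)}, require {have(k1), locked(d_dock_lab)}
    → {have(k1), locked(d_dock_lab), open(d_office_store)}
  through step 3 (grab(k1)): drop {have(k1)}, keep {locked(d_dock_lab), open(d_office_store)}, require {at(office), key_at(k1,office)}
    → {at(office), key_at(k1,office), locked(d_dock_lab), open(d_office_store)}
  through step 2 (move(store,office)): drop {at(office)}, keep {key_at(k1,office), locked(d_dock_lab), open(d_office_store)}, require {at(store), open(d_office_store)}
    → {at(store), key_at(k1,office), locked(d_dock_lab), open(d_office_store)}
  through step 1 (move(hall,store)): drop {at(store)}, keep {key_at(k1,office), locked(d_dock_lab), open(d_office_store)}, require {at(hall), open(d_hall_store)}
    → {at(hall), key_at(k1,office), locked(d_dock_lab), open(d_hall_store), open(d_office_store)}

== RESULT ==
["at(hall)", "key_at(k1,office)", "locked(d_dock_lab)", "open(d_hall_store)", "open(d_office_store)"]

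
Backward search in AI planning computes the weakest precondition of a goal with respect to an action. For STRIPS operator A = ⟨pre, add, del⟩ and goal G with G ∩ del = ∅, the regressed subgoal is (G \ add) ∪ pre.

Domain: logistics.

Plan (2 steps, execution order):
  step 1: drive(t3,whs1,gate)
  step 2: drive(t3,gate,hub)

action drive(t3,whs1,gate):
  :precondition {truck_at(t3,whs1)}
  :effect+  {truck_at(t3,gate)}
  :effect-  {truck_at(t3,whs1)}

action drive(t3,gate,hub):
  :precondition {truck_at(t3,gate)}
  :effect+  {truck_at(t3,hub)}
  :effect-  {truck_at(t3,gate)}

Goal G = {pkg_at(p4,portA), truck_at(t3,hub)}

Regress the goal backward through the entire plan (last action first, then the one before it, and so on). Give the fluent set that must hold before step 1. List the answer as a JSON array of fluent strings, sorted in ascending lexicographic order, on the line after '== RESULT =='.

Work backward from the goal:
  through step 2 (drive(t3,gate,hub)): drop {truck_at(t3,hub)}, keep {pkg_at(p4,portA)}, require {truck_at(t3,gate)}
    → {pkg_at(p4,portA), truck_at(t3,gate)}
  through step 1 (drive(t3,whs1,gate)): drop {truck_at(t3,gate)}, keep {pkg_at(p4,portA)}, require {truck_at(t3,whs1)}
    → {pkg_at(p4,portA), truck_at(t3,whs1)}

== RESULT ==
["pkg_at(p4,portA)", "truck_at(t3,whs1)"]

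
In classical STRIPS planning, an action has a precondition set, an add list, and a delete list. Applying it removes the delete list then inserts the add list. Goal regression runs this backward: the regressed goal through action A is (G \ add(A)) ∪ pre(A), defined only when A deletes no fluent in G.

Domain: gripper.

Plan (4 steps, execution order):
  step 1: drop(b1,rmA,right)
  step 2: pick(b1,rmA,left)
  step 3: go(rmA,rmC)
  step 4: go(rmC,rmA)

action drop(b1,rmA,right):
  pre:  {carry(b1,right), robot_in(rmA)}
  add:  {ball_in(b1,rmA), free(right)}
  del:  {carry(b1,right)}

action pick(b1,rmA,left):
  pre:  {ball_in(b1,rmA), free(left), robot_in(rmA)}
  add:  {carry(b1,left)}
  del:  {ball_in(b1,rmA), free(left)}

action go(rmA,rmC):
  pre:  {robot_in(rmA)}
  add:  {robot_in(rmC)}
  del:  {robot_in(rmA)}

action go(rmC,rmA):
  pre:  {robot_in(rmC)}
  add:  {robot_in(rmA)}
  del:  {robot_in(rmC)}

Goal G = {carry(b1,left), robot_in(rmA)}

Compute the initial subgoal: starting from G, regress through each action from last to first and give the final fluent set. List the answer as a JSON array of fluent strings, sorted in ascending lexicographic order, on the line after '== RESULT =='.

Regress step by step:
  through step 4 (go(rmC,rmA)): drop {robot_in(rmA)}, keep {carry(b1,left)}, require {robot_in(rmC)}
    → {carry(b1,left), robot_in(rmC)}
  through step 3 (go(rmA,rmC)): drop {robot_in(rmC)}, keep {carry(b1,left)}, require {robot_in(rmA)}
    → {carry(b1,left), robot_in(rmA)}
  through step 2 (pick(b1,rmA,left)): drop {carry(b1,left)}, keep {robot_in(rmA)}, require {ball_in(b1,rmA), free(left), robot_in(rmA)}
    → {ball_in(b1,rmA), free(left), robot_in(rmA)}
  through step 1 (drop(b1,rmA,right)): drop {ball_in(b1,rmA)}, keep {free(left), robot_in(rmA)}, require {carry(b1,right), robot_in(rmA)}
    → {carry(b1,right), free(left), robot_in(rmA)}

== RESULT ==
["carry(b1,right)", "free(left)", "robot_in(rmA)"]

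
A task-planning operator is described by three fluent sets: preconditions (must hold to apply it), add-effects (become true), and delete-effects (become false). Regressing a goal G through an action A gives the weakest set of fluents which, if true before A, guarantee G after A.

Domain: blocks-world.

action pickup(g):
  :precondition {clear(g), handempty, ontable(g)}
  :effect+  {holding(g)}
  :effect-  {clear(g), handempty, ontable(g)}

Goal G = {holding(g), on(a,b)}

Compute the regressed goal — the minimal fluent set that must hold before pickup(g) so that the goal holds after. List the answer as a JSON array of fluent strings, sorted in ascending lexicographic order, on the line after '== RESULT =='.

Regress:
  G ∩ del = {}  (empty — regression defined)
  G \ add = {holding(g), on(a,b)} \ {holding(g)} = {on(a,b)}
  ∪ pre   = {on(a,b)} ∪ {clear(g), handempty, ontable(g)}
          = {clear(g), handempty, on(a,b), ontable(g)}

== RESULT ==
["clear(g)", "handempty", "on(a,b)", "ontable(g)"]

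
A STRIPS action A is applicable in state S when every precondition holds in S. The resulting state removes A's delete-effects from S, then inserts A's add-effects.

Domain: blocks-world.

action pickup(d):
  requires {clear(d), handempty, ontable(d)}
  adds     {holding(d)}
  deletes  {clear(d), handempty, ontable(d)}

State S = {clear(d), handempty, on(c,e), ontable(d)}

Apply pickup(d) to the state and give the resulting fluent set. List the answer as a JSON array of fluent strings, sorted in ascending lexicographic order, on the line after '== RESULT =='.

Progress:
  pre ⊆ S: {clear(d), handempty, ontable(d)} ⊆ S  — applicable
  S \ del = {on(c,e)}
  ∪ add   = {holding(d), on(c,e)}

== RESULT ==
["holding(d)", "on(c,e)"]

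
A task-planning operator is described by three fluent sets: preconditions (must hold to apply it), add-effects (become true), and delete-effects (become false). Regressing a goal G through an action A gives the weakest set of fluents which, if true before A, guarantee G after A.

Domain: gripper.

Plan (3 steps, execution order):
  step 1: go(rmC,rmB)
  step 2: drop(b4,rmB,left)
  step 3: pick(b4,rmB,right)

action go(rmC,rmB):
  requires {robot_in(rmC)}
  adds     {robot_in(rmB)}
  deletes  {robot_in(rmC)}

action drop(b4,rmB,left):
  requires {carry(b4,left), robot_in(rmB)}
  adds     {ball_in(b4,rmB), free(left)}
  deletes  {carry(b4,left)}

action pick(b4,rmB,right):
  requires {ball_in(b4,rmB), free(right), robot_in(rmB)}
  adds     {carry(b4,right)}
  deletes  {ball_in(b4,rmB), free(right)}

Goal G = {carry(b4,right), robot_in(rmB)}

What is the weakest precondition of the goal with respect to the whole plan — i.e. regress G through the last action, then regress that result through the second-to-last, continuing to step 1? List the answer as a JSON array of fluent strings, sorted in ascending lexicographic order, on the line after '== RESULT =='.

Work backward from the goal:
  through step 3 (pick(b4,rmB,right)): drop {carry(b4,right)}, keep {robot_in(rmB)}, require {ball_in(b4,rmB), free(right), robot_in(rmB)}
    → {ball_in(b4,rmB), free(right), robot_in(rmB)}
  through step 2 (drop(b4,rmB,left)): drop {ball_in(b4,rmB)}, keep {free(right), robot_in(rmB)}, require {carry(b4,left), robot_in(rmB)}
    → {carry(b4,left), free(right), robot_in(rmB)}
  through step 1 (go(rmC,rmB)): drop {robot_in(rmB)}, keep {carry(b4,left), free(right)}, require {robot_in(rmC)}
    → {carry(b4,left), free(right), robot_in(rmC)}

== RESULT ==
["carry(b4,left)", "free(right)", "robot_in(rmC)"]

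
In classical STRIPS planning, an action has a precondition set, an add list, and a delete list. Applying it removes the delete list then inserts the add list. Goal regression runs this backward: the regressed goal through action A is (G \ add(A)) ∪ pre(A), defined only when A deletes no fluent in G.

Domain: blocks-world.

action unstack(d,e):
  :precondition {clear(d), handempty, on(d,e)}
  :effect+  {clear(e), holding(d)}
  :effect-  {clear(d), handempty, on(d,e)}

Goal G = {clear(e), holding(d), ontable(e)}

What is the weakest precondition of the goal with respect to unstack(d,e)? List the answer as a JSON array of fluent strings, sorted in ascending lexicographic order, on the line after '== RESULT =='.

Compute (G \ add) ∪ pre:
  G ∩ del = {}  (empty — regression defined)
  G \ add = {clear(e), holding(d), ontable(e)} \ {clear(e), holding(d)} = {ontable(e)}
  ∪ pre   = {ontable(e)} ∪ {clear(d), handempty, on(d,e)}
          = {clear(d), handempty, on(d,e), ontable(e)}

== RESULT ==
["clear(d)", "handempty", "on(d,e)", "ontable(e)"]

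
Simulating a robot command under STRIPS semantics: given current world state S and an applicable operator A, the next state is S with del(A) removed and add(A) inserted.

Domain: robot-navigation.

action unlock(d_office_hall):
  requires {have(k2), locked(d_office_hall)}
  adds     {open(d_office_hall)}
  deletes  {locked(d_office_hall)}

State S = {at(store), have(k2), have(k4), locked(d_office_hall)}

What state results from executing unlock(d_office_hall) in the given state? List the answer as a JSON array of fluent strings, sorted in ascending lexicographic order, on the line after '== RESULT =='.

Progress:
  pre ⊆ S: {have(k2), locked(d_office_hall)} ⊆ S  — applicable
  S \ del = {at(store), have(k2), have(k4)}
  ∪ add   = {at(store), have(k2), have(k4), open(d_office_hall)}

== RESULT ==
["at(store)", "have(k2)", "have(k4)", "open(d_office_hall)"]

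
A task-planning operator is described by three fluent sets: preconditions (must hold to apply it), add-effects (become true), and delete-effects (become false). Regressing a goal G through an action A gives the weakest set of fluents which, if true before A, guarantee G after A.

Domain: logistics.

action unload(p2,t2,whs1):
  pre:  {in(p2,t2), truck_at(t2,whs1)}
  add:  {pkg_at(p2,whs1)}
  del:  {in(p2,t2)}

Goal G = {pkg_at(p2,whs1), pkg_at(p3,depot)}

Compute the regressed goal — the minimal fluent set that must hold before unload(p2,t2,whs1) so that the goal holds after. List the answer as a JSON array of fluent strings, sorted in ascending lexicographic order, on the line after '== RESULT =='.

Compute (G \ add) ∪ pre:
  G ∩ del = {}  (empty — regression defined)
  G \ add = {pkg_at(p2,whs1), pkg_at(p3,depot)} \ {pkg_at(p2,whs1)} = {pkg_at(p3,depot)}
  ∪ pre   = {pkg_at(p3,depot)} ∪ {in(p2,t2), truck_at(t2,whs1)}
          = {in(p2,t2), pkg_at(p3,depot), truck_at(t2,whs1)}

== RESULT ==
["in(p2,t2)", "pkg_at(p3,depot)", "truck_at(t2,whs1)"]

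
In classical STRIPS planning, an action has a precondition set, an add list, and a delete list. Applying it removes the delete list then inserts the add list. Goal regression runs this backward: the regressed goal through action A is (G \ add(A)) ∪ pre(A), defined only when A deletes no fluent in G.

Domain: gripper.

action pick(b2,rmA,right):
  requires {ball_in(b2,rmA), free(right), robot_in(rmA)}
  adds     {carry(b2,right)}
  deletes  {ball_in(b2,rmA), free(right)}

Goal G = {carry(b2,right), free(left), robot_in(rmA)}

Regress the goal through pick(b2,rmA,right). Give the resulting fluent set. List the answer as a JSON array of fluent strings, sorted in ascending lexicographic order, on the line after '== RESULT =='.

Regress:
  G ∩ del = {}  (empty — regression defined)
  G \ add = {carry(b2,right), free(left), robot_in(rmA)} \ {carry(b2,right)} = {free(left), robot_in(rmA)}
  ∪ pre   = {free(left), robot_in(rmA)} ∪ {ball_in(b2,rmA), free(right), robot_in(rmA)}
          = {ball_in(b2,rmA), free(left), free(right), robot_in(rmA)}

== RESULT ==
["ball_in(b2,rmA)", "free(left)", "free(right)", "robot_in(rmA)"]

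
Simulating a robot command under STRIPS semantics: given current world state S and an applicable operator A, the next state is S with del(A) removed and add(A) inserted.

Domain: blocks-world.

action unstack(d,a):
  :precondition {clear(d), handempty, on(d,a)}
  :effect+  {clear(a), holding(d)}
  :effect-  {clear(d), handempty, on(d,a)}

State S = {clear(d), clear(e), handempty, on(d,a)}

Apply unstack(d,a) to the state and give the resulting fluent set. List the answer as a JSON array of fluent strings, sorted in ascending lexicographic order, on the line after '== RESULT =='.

Progress:
  pre ⊆ S: {clear(d), handempty, on(d,a)} ⊆ S  — applicable
  S \ del = {clear(e)}
  ∪ add   = {clear(a), clear(e), holding(d)}

== RESULT ==
["clear(a)", "clear(e)", "holding(d)"]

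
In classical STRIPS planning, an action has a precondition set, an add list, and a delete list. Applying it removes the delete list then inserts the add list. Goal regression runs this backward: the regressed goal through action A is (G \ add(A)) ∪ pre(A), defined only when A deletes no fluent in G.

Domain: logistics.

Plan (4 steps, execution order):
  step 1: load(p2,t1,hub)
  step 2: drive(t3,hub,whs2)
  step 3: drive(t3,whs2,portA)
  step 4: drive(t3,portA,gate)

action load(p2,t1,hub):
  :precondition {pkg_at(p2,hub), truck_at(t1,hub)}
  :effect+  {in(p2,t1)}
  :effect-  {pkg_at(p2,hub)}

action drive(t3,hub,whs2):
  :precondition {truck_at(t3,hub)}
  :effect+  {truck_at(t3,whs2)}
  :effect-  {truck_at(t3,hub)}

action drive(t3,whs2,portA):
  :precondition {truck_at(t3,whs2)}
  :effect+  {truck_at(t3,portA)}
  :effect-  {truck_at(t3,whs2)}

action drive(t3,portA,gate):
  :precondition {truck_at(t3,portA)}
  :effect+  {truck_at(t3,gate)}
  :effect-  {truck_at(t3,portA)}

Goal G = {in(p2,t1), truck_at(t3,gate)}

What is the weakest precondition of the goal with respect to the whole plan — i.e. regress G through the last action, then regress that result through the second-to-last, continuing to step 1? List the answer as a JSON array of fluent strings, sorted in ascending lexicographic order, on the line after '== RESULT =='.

Regress step by step:
  through step 4 (drive(t3,portA,gate)): drop {truck_at(t3,gate)}, keep {in(p2,t1)}, require {truck_at(t3,portA)}
    → {in(p2,t1), truck_at(t3,portA)}
  through step 3 (drive(t3,whs2,portA)): drop {truck_at(t3,portA)}, keep {in(p2,t1)}, require {truck_at(t3,whs2)}
    → {in(p2,t1), truck_at(t3,whs2)}
  through step 2 (drive(t3,hub,whs2)): drop {truck_at(t3,whs2)}, keep {in(p2,t1)}, require {truck_at(t3,hub)}
    → {in(p2,t1), truck_at(t3,hub)}
  through step 1 (load(p2,t1,hub)): drop {in(p2,t1)}, keep {truck_at(t3,hub)}, require {pkg_at(p2,hub), truck_at(t1,hub)}
    → {pkg_at(p2,hub), truck_at(t1,hub), truck_at(t3,hub)}

== RESULT ==
["pkg_at(p2,hub)", "truck_at(t1,hub)", "truck_at(t3,hub)"]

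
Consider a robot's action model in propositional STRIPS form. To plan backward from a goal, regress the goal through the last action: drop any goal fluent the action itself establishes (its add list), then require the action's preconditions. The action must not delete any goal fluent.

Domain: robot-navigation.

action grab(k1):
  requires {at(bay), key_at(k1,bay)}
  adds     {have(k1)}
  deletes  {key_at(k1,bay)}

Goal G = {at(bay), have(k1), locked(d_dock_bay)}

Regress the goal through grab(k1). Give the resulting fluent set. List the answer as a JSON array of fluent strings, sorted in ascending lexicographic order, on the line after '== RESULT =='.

Regress:
  G ∩ del = {}  (empty — regression defined)
  G \ add = {at(bay), have(k1), locked(d_dock_bay)} \ {have(k1)} = {at(bay), locked(d_dock_bay)}
  ∪ pre   = {at(bay), locked(d_dock_bay)} ∪ {at(bay), key_at(k1,bay)}
          = {at(bay), key_at(k1,bay), locked(d_dock_bay)}

== RESULT ==
["at(bay)", "key_at(k1,bay)", "locked(d_dock_bay)"]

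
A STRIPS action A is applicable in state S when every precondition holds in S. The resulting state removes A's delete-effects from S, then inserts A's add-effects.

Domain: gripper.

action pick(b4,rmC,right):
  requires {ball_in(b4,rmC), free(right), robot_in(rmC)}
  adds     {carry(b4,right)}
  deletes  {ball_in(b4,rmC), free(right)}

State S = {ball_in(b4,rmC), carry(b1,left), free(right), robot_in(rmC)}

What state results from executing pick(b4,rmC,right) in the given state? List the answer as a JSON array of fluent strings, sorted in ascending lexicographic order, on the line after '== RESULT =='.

Progress:
  pre ⊆ S: {ball_in(b4,rmC), free(right), robot_in(rmC)} ⊆ S  — applicable
  S \ del = {carry(b1,left), robot_in(rmC)}
  ∪ add   = {carry(b1,left), carry(b4,right), robot_in(rmC)}

== RESULT ==
["carry(b1,left)", "carry(b4,right)", "robot_in(rmC)"]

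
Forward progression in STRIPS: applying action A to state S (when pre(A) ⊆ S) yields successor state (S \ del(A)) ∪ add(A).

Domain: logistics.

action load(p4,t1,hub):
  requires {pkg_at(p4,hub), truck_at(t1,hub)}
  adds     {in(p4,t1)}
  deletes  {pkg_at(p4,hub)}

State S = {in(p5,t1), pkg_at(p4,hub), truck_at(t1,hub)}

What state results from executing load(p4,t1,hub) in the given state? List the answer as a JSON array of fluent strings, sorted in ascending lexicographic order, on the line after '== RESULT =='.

Compute (S \ del) ∪ add:
  pre ⊆ S: {pkg_at(p4,hub), truck_at(t1,hub)} ⊆ S  — applicable
  S \ del = {in(p5,t1), truck_at(t1,hub)}
  ∪ add   = {in(p4,t1), in(p5,t1), truck_at(t1,hub)}

== RESULT ==
["in(p4,t1)", "in(p5,t1)", "truck_at(t1,hub)"]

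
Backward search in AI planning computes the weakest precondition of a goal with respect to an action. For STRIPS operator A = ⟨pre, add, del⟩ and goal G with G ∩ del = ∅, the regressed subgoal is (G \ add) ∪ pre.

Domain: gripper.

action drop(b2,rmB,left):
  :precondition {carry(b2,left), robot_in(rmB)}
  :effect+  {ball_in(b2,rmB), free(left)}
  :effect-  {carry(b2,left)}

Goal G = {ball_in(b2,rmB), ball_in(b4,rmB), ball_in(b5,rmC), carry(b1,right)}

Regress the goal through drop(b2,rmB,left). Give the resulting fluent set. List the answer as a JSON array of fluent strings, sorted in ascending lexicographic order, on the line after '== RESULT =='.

Regress:
  G ∩ del = {}  (empty — regression defined)
  G \ add = {ball_in(b2,rmB), ball_in(b4,rmB), ball_in(b5,rmC), carry(b1,right)} \ {ball_in(b2,rmB), free(left)} = {ball_in(b4,rmB), ball_in(b5,rmC), carry(b1,right)}
  ∪ pre   = {ball_in(b4,rmB), ball_in(b5,rmC), carry(b1,right)} ∪ {carry(b2,left), robot_in(rmB)}
          = {ball_in(b4,rmB), ball_in(b5,rmC), carry(b1,right), carry(b2,left), robot_in(rmB)}

== RESULT ==
["ball_in(b4,rmB)", "ball_in(b5,rmC)", "carry(b1,right)", "carry(b2,left)", "robot_in(rmB)"]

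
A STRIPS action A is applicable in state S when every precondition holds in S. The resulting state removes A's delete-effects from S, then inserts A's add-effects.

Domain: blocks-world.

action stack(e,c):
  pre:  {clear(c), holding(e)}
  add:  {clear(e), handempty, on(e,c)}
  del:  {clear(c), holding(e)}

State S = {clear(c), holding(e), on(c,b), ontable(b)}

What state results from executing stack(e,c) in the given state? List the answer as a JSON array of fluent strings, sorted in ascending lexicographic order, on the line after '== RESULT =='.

Progress:
  pre ⊆ S: {clear(c), holding(e)} ⊆ S  — applicable
  S \ del = {on(c,b), ontable(b)}
  ∪ add   = {clear(e), handempty, on(c,b), on(e,c), ontable(b)}

== RESULT ==
["clear(e)", "handempty", "on(c,b)", "on(e,c)", "ontable(b)"]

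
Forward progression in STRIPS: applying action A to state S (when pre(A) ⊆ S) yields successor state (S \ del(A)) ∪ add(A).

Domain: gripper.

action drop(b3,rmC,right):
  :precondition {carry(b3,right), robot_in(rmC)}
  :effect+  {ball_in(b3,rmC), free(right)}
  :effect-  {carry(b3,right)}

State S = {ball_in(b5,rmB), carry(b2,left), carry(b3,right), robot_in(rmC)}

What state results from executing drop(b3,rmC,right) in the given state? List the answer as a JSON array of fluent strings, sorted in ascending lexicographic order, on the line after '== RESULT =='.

Compute (S \ del) ∪ add:
  pre ⊆ S: {carry(b3,right), robot_in(rmC)} ⊆ S  — applicable
  S \ del = {ball_in(b5,rmB), carry(b2,left), robot_in(rmC)}
  ∪ add   = {ball_in(b3,rmC), ball_in(b5,rmB), carry(b2,left), free(right), robot_in(rmC)}

== RESULT ==
["ball_in(b3,rmC)", "ball_in(b5,rmB)", "carry(b2,left)", "free(right)", "robot_in(rmC)"]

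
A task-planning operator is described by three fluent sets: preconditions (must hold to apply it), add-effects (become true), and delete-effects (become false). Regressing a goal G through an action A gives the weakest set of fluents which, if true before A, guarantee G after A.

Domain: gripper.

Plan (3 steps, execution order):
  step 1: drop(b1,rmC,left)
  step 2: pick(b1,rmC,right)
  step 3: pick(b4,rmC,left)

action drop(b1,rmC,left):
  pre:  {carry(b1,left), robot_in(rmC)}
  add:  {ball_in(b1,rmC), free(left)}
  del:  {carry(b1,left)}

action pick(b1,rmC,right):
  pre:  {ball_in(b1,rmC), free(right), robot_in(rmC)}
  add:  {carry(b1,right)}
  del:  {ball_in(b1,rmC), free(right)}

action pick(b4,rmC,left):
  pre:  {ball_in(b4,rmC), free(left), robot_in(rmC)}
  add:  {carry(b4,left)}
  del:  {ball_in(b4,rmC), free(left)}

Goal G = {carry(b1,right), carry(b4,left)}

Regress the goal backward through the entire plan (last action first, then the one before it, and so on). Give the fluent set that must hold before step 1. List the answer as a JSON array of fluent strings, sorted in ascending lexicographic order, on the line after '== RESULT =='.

Regress step by step:
  through step 3 (pick(b4,rmC,left)): drop {carry(b4,left)}, keep {carry(b1,right)}, require {ball_in(b4,rmC), free(left), robot_in(rmC)}
    → {ball_in(b4,rmC), carry(b1,right), free(left), robot_in(rmC)}
  through step 2 (pick(b1,rmC,right)): drop {carry(b1,right)}, keep {ball_in(b4,rmC), free(left), robot_in(rmC)}, require {ball_in(b1,rmC), free(right), robot_in(rmC)}
    → {ball_in(b1,rmC), ball_in(b4,rmC), free(left), free(right), robot_in(rmC)}
  through step 1 (drop(b1,rmC,left)): drop {ball_in(b1,rmC), free(left)}, keep {ball_in(b4,rmC), free(right), robot_in(rmC)}, require {carry(b1,left), robot_in(rmC)}
    → {ball_in(b4,rmC), carry(b1,left), free(right), robot_in(rmC)}

== RESULT ==
["ball_in(b4,rmC)", "carry(b1,left)", "free(right)", "robot_in(rmC)"]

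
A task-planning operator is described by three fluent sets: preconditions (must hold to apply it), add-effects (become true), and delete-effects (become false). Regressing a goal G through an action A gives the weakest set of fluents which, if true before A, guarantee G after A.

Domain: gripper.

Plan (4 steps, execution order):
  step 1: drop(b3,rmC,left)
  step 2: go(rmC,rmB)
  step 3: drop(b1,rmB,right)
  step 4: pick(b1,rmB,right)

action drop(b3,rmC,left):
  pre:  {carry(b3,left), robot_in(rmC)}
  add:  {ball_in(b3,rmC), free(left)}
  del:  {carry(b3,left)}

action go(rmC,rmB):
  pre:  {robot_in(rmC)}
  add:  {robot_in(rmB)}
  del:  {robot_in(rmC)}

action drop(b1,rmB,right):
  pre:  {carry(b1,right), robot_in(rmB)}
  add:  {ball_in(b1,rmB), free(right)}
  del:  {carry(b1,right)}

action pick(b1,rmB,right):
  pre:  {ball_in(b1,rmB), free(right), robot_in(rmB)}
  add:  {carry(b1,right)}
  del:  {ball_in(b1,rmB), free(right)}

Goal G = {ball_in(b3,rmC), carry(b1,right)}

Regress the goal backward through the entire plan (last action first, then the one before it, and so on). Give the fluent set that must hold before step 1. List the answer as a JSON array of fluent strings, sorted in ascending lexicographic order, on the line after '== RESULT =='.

Regress step by step:
  through step 4 (pick(b1,rmB,right)): drop {carry(b1,right)}, keep {ball_in(b3,rmC)}, require {ball_in(b1,rmB), free(right), robot_in(rmB)}
    → {ball_in(b1,rmB), ball_in(b3,rmC), free(right), robot_in(rmB)}
  through step 3 (drop(b1,rmB,right)): drop {ball_in(b1,rmB), free(right)}, keep {ball_in(b3,rmC), robot_in(rmB)}, require {carry(b1,right), robot_in(rmB)}
    → {ball_in(b3,rmC), carry(b1,right), robot_in(rmB)}
  through step 2 (go(rmC,rmB)): drop {robot_in(rmB)}, keep {ball_in(b3,rmC), carry(b1,right)}, require {robot_in(rmC)}
    → {ball_in(b3,rmC), carry(b1,right), robot_in(rmC)}
  through step 1 (drop(b3,rmC,left)): drop {ball_in(b3,rmC)}, keep {carry(b1,right), robot_in(rmC)}, require {carry(b3,left), robot_in(rmC)}
    → {carry(b1,right), carry(b3,left), robot_in(rmC)}

== RESULT ==
["carry(b1,right)", "carry(b3,left)", "robot_in(rmC)"]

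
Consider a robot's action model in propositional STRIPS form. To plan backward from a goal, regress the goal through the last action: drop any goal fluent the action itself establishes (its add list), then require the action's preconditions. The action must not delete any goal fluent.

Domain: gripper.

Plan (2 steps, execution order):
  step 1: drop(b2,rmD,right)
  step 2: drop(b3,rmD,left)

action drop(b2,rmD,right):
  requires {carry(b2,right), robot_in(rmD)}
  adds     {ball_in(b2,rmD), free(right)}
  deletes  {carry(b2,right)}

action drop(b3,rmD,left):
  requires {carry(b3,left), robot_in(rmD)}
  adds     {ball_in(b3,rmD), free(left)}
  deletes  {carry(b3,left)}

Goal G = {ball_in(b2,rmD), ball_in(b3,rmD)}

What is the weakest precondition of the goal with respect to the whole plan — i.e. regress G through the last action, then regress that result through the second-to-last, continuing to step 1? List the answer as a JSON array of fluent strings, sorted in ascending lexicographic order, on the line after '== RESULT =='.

Regress step by step:
  through step 2 (drop(b3,rmD,left)): drop {ball_in(b3,rmD)}, keep {ball_in(b2,rmD)}, require {carry(b3,left), robot_in(rmD)}
    → {ball_in(b2,rmD), carry(b3,left), robot_in(rmD)}
  through step 1 (drop(b2,rmD,right)): drop {ball_in(b2,rmD)}, keep {carry(b3,left), robot_in(rmD)}, require {carry(b2,right), robot_in(rmD)}
    → {carry(b2,right), carry(b3,left), robot_in(rmD)}

== RESULT ==
["carry(b2,right)", "carry(b3,left)", "robot_in(rmD)"]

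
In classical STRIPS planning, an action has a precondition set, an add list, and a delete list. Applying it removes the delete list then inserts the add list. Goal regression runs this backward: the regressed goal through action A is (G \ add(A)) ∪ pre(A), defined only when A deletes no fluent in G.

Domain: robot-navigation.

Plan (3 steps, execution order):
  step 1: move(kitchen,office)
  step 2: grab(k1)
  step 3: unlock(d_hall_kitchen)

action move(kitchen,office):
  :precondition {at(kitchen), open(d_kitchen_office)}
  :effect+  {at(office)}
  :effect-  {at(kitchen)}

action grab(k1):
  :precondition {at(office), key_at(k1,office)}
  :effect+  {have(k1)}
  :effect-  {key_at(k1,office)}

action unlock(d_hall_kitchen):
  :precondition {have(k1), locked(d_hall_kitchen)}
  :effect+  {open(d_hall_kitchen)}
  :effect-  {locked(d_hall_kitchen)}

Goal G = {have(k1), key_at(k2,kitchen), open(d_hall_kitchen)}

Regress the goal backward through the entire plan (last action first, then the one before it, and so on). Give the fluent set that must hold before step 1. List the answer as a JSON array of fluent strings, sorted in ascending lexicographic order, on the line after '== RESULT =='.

Regress step by step:
  through step 3 (unlock(d_hall_kitchen)): drop {open(d_hall_kitchen)}, keep {have(k1), key_at(k2,kitchen)}, require {have(k1), locked(d_hall_kitchen)}
    → {have(k1), key_at(k2,kitchen), locked(d_hall_kitchen)}
  through step 2 (grab(k1)): drop {have(k1)}, keep {key_at(k2,kitchen), locked(d_hall_kitchen)}, require {at(office), key_at(k1,office)}
    → {at(office), key_at(k1,office), key_at(k2,kitchen), locked(d_hall_kitchen)}
  through step 1 (move(kitchen,office)): drop {at(office)}, keep {key_at(k1,office), key_at(k2,kitchen), locked(d_hall_kitchen)}, require {at(kitchen), open(d_kitchen_office)}
    → {at(kitchen), key_at(k1,office), key_at(k2,kitchen), locked(d_hall_kitchen), open(d_kitchen_office)}

== RESULT ==
["at(kitchen)", "key_at(k1,office)", "key_at(k2,kitchen)", "locked(d_hall_kitchen)", "open(d_kitchen_office)"]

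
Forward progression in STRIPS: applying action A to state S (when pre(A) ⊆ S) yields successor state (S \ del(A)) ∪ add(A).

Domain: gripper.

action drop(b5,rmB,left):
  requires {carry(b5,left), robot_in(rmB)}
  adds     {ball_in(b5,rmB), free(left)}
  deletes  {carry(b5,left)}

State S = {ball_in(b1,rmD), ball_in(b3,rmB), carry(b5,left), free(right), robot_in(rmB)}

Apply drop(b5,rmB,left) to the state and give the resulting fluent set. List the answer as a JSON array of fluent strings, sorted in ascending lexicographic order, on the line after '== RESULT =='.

Progress:
  pre ⊆ S: {carry(b5,left), robot_in(rmB)} ⊆ S  — applicable
  S \ del = {ball_in(b1,rmD), ball_in(b3,rmB), free(right), robot_in(rmB)}
  ∪ add   = {ball_in(b1,rmD), ball_in(b3,rmB), ball_in(b5,rmB), free(left), free(right), robot_in(rmB)}

== RESULT ==
["ball_in(b1,rmD)", "ball_in(b3,rmB)", "ball_in(b5,rmB)", "free(left)", "free(right)", "robot_in(rmB)"]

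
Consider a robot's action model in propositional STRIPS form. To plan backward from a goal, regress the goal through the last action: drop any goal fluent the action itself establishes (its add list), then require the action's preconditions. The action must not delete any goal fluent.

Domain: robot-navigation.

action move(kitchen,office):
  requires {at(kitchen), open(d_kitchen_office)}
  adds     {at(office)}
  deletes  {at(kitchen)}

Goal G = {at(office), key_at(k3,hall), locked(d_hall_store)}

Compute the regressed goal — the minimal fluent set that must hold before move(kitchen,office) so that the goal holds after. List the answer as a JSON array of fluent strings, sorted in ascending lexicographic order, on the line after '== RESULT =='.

Regress:
  G ∩ del = {}  (empty — regression defined)
  G \ add = {at(office), key_at(k3,hall), locked(d_hall_store)} \ {at(office)} = {key_at(k3,hall), locked(d_hall_store)}
  ∪ pre   = {key_at(k3,hall), locked(d_hall_store)} ∪ {at(kitchen), open(d_kitchen_office)}
          = {at(kitchen), key_at(k3,hall), locked(d_hall_store), open(d_kitchen_office)}

== RESULT ==
["at(kitchen)", "key_at(k3,hall)", "locked(d_hall_store)", "open(d_kitchen_office)"]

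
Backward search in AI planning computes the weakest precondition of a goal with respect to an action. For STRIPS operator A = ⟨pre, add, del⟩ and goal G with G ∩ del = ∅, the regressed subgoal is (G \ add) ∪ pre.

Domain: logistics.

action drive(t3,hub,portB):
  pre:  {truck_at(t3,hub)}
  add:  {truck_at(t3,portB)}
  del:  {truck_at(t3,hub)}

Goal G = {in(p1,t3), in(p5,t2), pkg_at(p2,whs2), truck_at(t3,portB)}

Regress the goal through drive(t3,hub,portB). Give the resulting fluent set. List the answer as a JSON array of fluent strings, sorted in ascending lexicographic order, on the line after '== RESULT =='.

Compute (G \ add) ∪ pre:
  G ∩ del = {}  (empty — regression defined)
  G \ add = {in(p1,t3), in(p5,t2), pkg_at(p2,whs2), truck_at(t3,portB)} \ {truck_at(t3,portB)} = {in(p1,t3), in(p5,t2), pkg_at(p2,whs2)}
  ∪ pre   = {in(p1,t3), in(p5,t2), pkg_at(p2,whs2)} ∪ {truck_at(t3,hub)}
          = {in(p1,t3), in(p5,t2), pkg_at(p2,whs2), truck_at(t3,hub)}

== RESULT ==
["in(p1,t3)", "in(p5,t2)", "pkg_at(p2,whs2)", "truck_at(t3,hub)"]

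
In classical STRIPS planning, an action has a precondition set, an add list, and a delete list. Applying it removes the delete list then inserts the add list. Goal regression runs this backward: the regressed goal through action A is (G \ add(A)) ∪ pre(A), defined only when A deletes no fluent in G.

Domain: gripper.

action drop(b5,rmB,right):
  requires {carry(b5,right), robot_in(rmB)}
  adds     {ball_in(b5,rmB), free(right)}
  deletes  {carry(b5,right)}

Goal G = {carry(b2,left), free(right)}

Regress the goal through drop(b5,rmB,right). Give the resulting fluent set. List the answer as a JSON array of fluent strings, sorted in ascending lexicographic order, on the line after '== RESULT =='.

Compute (G \ add) ∪ pre:
  G ∩ del = {}  (empty — regression defined)
  G \ add = {carry(b2,left), free(right)} \ {ball_in(b5,rmB), free(right)} = {carry(b2,left)}
  ∪ pre   = {carry(b2,left)} ∪ {carry(b5,right), robot_in(rmB)}
          = {carry(b2,left), carry(b5,right), robot_in(rmB)}

== RESULT ==
["carry(b2,left)", "carry(b5,right)", "robot_in(rmB)"]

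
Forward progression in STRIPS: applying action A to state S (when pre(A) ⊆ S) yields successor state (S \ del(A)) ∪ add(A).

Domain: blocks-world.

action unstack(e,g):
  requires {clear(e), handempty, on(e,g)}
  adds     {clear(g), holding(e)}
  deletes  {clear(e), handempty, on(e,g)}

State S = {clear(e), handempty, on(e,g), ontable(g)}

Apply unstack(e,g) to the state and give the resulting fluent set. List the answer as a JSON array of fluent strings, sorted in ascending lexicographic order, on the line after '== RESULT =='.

Compute (S \ del) ∪ add:
  pre ⊆ S: {clear(e), handempty, on(e,g)} ⊆ S  — applicable
  S \ del = {ontable(g)}
  ∪ add   = {clear(g), holding(e), ontable(g)}

== RESULT ==
["clear(g)", "holding(e)", "ontable(g)"]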